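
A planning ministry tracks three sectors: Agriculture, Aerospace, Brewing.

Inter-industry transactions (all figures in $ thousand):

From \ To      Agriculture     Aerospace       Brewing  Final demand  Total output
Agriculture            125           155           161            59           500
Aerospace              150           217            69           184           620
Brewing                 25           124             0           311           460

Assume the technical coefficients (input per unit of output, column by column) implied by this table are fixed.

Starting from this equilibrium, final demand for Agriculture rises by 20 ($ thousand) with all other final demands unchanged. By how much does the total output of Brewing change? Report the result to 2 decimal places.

Δx_3 = 5.20

Technical coefficients a_ij = z_ij / X_j:
  a_11 = 125/500 = 0.25, a_21 = 150/500 = 0.30, a_31 = 25/500 = 0.05
  a_12 = 155/620 = 0.25, a_22 = 217/620 = 0.35, a_32 = 124/620 = 0.20
  a_13 = 161/460 = 0.35, a_23 = 69/460 = 0.15, a_33 = 0/460 = 0.00
I − A =
  [   0.75    -0.25    -0.35]
  [  -0.30     0.65    -0.15]
  [  -0.05    -0.20     1.00]
Cofactors of I−A, C_ij = (−1)^(i+j)·(minor ij) (rows/columns in the sector order above):
  C_11 = (0.65)(1.00) − (-0.15)(-0.20) = 0.6200
  C_12 = −[(-0.30)(1.00) − (-0.15)(-0.05)] = 0.3075
  C_13 = (-0.30)(-0.20) − (0.65)(-0.05) = 0.0925
  C_21 = −[(-0.25)(1.00) − (-0.35)(-0.20)] = 0.3200
  C_22 = (0.75)(1.00) − (-0.35)(-0.05) = 0.7325
  C_23 = −[(0.75)(-0.20) − (-0.25)(-0.05)] = 0.1625
  C_31 = (-0.25)(-0.15) − (-0.35)(0.65) = 0.2650
  C_32 = −[(0.75)(-0.15) − (-0.35)(-0.30)] = 0.2175
  C_33 = (0.75)(0.65) − (-0.25)(-0.30) = 0.4125
det(I−A) = Σ_j (I−A)_1j·C_1j = (0.75)(0.6200) + (-0.25)(0.3075) + (-0.35)(0.0925) = 0.35575
adj(I−A) = Cᵀ =
  [ 0.6200   0.3200   0.2650]
  [ 0.3075   0.7325   0.2175]
  [ 0.0925   0.1625   0.4125]
(I − A)⁻¹ = adj(I−A) / det(I−A) ≈
  [   1.7428     0.8995     0.7449]
  [   0.8644     2.0590     0.6114]
  [   0.2600     0.4568     1.1595]
Δx = (I − A)⁻¹ Δd with Δd having +20 in the Agriculture component and 0 elsewhere.
So Δx_3 = L_31 · (+20), where L_31 = adj(I−A)_31 / det(I−A) = 0.0925 / 0.35575.
Δx_3 = 0.0925 × (+20) / 0.35575 = 1.85 / 0.35575 ≈ 5.20.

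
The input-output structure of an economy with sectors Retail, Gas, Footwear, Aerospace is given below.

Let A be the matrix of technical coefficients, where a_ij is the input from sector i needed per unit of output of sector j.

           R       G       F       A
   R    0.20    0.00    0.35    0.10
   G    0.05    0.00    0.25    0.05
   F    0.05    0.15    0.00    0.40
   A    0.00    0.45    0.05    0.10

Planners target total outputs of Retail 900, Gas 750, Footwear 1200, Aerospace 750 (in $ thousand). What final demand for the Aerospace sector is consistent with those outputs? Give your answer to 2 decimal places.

d_A = 277.50

I − A =
  [   0.80     0.00    -0.35    -0.10]
  [  -0.05     1.00    -0.25    -0.05]
  [  -0.05    -0.15     1.00    -0.40]
  [   0.00    -0.45    -0.05     0.90]
d = (I − A) x:
  d_R = (+0.80)·900 + (+0.00)·750 + (-0.35)·1200 + (-0.10)·750 = 225.00
  d_G = (-0.05)·900 + (+1.00)·750 + (-0.25)·1200 + (-0.05)·750 = 367.50
  d_F = (-0.05)·900 + (-0.15)·750 + (+1.00)·1200 + (-0.40)·750 = 742.50
  d_A = (+0.00)·900 + (-0.45)·750 + (-0.05)·1200 + (+0.90)·750 = 277.50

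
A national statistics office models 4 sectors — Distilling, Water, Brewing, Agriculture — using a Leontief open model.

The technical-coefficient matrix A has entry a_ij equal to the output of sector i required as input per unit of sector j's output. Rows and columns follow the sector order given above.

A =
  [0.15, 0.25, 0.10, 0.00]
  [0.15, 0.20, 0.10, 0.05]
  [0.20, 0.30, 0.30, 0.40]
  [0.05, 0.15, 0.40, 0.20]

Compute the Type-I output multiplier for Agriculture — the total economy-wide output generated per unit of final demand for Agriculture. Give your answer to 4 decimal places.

I − A =
  [   0.85    -0.25    -0.10     0.00]
  [  -0.15     0.80    -0.10    -0.05]
  [  -0.20    -0.30     0.70    -0.40]
  [  -0.05    -0.15    -0.40     0.80]
Compute the cofactors C_ij = (−1)^(i+j)·(3×3 minor ij) of I−A; the adjugate is their transpose:
adj(I−A) = Cᵀ =
  [ 0.27875   0.13000   0.08825   0.05225]
  [ 0.08375   0.32200   0.09725   0.06875]
  [ 0.18825   0.30000   0.50700   0.27225]
  [ 0.12725   0.21850   0.27725   0.39875]
det(I−A) = Σ_j (I−A)_1j·C_1j = (0.85)(0.27875) + (-0.25)(0.08375) + (-0.10)(0.18825) + (0.00)(0.12725) = 0.197175
(I − A)⁻¹ = adj(I−A) / det(I−A) ≈
  [   1.41372     0.65931     0.44757     0.26499]
  [   0.42475     1.63307     0.49322     0.34868]
  [   0.95474     1.52149     2.57132     1.38075]
  [   0.64537     1.10815     1.40611     2.02232]
The output multiplier for sector j is the column-j sum of the Leontief inverse (I − A)⁻¹ = adj(I−A) / det(I−A).
Column A of adj(I−A): (0.05225, 0.06875, 0.27225, 0.39875); det(I−A) = 0.197175.
m_A = (0.05225 + 0.06875 + 0.27225 + 0.39875) / 0.197175 = 0.792 / 0.197175 ≈ 4.0167.

m_A = 4.0167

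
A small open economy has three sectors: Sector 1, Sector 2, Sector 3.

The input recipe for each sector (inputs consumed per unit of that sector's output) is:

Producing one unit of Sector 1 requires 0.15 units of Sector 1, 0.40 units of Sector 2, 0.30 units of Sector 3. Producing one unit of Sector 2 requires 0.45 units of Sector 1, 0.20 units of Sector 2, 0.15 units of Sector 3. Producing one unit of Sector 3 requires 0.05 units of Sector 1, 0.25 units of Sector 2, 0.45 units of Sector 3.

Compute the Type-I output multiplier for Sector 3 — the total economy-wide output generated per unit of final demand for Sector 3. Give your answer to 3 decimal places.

m_3 = 4.553

I − A =
  [   0.85    -0.45    -0.05]
  [  -0.40     0.80    -0.25]
  [  -0.30    -0.15     0.55]
Cofactors of I−A, C_ij = (−1)^(i+j)·(minor ij) (rows/columns in the sector order above):
  C_11 = (0.80)(0.55) − (-0.25)(-0.15) = 0.4025
  C_12 = −[(-0.40)(0.55) − (-0.25)(-0.30)] = 0.2950
  C_13 = (-0.40)(-0.15) − (0.80)(-0.30) = 0.3000
  C_21 = −[(-0.45)(0.55) − (-0.05)(-0.15)] = 0.2550
  C_22 = (0.85)(0.55) − (-0.05)(-0.30) = 0.4525
  C_23 = −[(0.85)(-0.15) − (-0.45)(-0.30)] = 0.2625
  C_31 = (-0.45)(-0.25) − (-0.05)(0.80) = 0.1525
  C_32 = −[(0.85)(-0.25) − (-0.05)(-0.40)] = 0.2325
  C_33 = (0.85)(0.80) − (-0.45)(-0.40) = 0.5000
det(I−A) = Σ_j (I−A)_1j·C_1j = (0.85)(0.4025) + (-0.45)(0.2950) + (-0.05)(0.3000) = 0.194375
adj(I−A) = Cᵀ =
  [ 0.4025   0.2550   0.1525]
  [ 0.2950   0.4525   0.2325]
  [ 0.3000   0.2625   0.5000]
(I − A)⁻¹ = adj(I−A) / det(I−A) ≈
  [   2.0707     1.3119     0.7846]
  [   1.5177     2.3280     1.1961]
  [   1.5434     1.3505     2.5723]
The output multiplier for sector j is the column-j sum of the Leontief inverse (I − A)⁻¹ = adj(I−A) / det(I−A).
Column 3 of adj(I−A): (0.1525, 0.2325, 0.5000); det(I−A) = 0.194375.
m_3 = (0.1525 + 0.2325 + 0.5000) / 0.194375 = 0.885 / 0.194375 ≈ 4.553.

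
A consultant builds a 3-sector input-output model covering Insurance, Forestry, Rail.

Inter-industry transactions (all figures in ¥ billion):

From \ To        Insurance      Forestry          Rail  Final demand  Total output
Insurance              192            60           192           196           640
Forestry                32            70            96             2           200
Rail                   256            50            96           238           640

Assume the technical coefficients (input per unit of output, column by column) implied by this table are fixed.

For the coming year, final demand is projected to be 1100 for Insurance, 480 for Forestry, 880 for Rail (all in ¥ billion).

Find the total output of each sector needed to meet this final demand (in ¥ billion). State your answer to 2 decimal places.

Technical coefficients a_ij = z_ij / X_j:
  a_11 = 192/640 = 0.30, a_21 = 32/640 = 0.05, a_31 = 256/640 = 0.40
  a_12 = 60/200 = 0.30, a_22 = 70/200 = 0.35, a_32 = 50/200 = 0.25
  a_13 = 192/640 = 0.30, a_23 = 96/640 = 0.15, a_33 = 96/640 = 0.15
I − A =
  [   0.70    -0.30    -0.30]
  [  -0.05     0.65    -0.15]
  [  -0.40    -0.25     0.85]
Cofactors of I−A, C_ij = (−1)^(i+j)·(minor ij) (rows/columns in the sector order above):
  C_11 = (0.65)(0.85) − (-0.15)(-0.25) = 0.5150
  C_12 = −[(-0.05)(0.85) − (-0.15)(-0.40)] = 0.1025
  C_13 = (-0.05)(-0.25) − (0.65)(-0.40) = 0.2725
  C_21 = −[(-0.30)(0.85) − (-0.30)(-0.25)] = 0.3300
  C_22 = (0.70)(0.85) − (-0.30)(-0.40) = 0.4750
  C_23 = −[(0.70)(-0.25) − (-0.30)(-0.40)] = 0.2950
  C_31 = (-0.30)(-0.15) − (-0.30)(0.65) = 0.2400
  C_32 = −[(0.70)(-0.15) − (-0.30)(-0.05)] = 0.1200
  C_33 = (0.70)(0.65) − (-0.30)(-0.05) = 0.4400
det(I−A) = Σ_j (I−A)_1j·C_1j = (0.70)(0.5150) + (-0.30)(0.1025) + (-0.30)(0.2725) = 0.2480
adj(I−A) = Cᵀ =
  [ 0.5150   0.3300   0.2400]
  [ 0.1025   0.4750   0.1200]
  [ 0.2725   0.2950   0.4400]
(I − A)⁻¹ = adj(I−A) / det(I−A) ≈
  [   2.0766     1.3306     0.9677]
  [   0.4133     1.9153     0.4839]
  [   1.0988     1.1895     1.7742]
x = (I − A)⁻¹ d = adj(I−A)·d / det(I−A), with det(I−A) = 0.2480:
  x_1 = (0.5150·1100 + 0.3300·480 + 0.2400·880) / 0.2480 = 936.10 / 0.2480 ≈ 3774.60
  x_2 = (0.1025·1100 + 0.4750·480 + 0.1200·880) / 0.2480 = 446.35 / 0.2480 ≈ 1799.80
  x_3 = (0.2725·1100 + 0.2950·480 + 0.4400·880) / 0.2480 = 828.55 / 0.2480 ≈ 3340.93

x_1 = 3774.60, x_2 = 1799.80, x_3 = 3340.93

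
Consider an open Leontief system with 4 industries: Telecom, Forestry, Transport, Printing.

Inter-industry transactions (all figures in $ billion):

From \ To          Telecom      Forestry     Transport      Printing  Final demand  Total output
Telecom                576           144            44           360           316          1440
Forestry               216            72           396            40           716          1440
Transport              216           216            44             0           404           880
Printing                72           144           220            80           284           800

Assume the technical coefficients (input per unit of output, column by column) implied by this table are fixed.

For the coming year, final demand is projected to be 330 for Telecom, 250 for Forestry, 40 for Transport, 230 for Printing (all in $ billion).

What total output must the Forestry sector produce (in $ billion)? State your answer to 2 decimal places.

x_2 = 587.96

Technical coefficients a_ij = z_ij / X_j:
  a_11 = 576/1440 = 0.40, a_21 = 216/1440 = 0.15, a_31 = 216/1440 = 0.15, a_41 = 72/1440 = 0.05
  a_12 = 144/1440 = 0.10, a_22 = 72/1440 = 0.05, a_32 = 216/1440 = 0.15, a_42 = 144/1440 = 0.10
  a_13 = 44/880 = 0.05, a_23 = 396/880 = 0.45, a_33 = 44/880 = 0.05, a_43 = 220/880 = 0.25
  a_14 = 360/800 = 0.45, a_24 = 40/800 = 0.05, a_34 = 0/800 = 0.00, a_44 = 80/800 = 0.10
I − A =
  [   0.60    -0.10    -0.05    -0.45]
  [  -0.15     0.95    -0.45    -0.05]
  [  -0.15    -0.15     0.95     0.00]
  [  -0.05    -0.10    -0.25     0.90]
Compute the cofactors C_ij = (−1)^(i+j)·(3×3 minor ij) of I−A; the adjugate is their transpose:
adj(I−A) = Cᵀ =
  [ 0.744875   0.151875   0.211375   0.380875]
  [ 0.193250   0.468000   0.264125   0.122625]
  [ 0.148125   0.097875   0.468125   0.079500]
  [ 0.104000   0.087625   0.171125   0.471750]
det(I−A) = Σ_j (I−A)_1j·C_1j = (0.60)(0.744875) + (-0.10)(0.193250) + (-0.05)(0.148125) + (-0.45)(0.104000) = 0.37339375
(I − A)⁻¹ = adj(I−A) / det(I−A) ≈
  [   1.9949     0.4067     0.5661     1.0200]
  [   0.5176     1.2534     0.7074     0.3284]
  [   0.3967     0.2621     1.2537     0.2129]
  [   0.2785     0.2347     0.4583     1.2634]
x = (I − A)⁻¹ d = adj(I−A)·d / det(I−A), with det(I−A) = 0.37339375:
  x_1 = (0.744875·330 + 0.151875·250 + 0.211375·40 + 0.380875·230) / 0.37339375 = 379.83375 / 0.37339375 ≈ 1017.25
  x_2 = (0.193250·330 + 0.468000·250 + 0.264125·40 + 0.122625·230) / 0.37339375 = 219.54125 / 0.37339375 ≈ 587.96
  x_3 = (0.148125·330 + 0.097875·250 + 0.468125·40 + 0.079500·230) / 0.37339375 = 110.36 / 0.37339375 ≈ 295.56
  x_4 = (0.104000·330 + 0.087625·250 + 0.171125·40 + 0.471750·230) / 0.37339375 = 171.57375 / 0.37339375 ≈ 459.50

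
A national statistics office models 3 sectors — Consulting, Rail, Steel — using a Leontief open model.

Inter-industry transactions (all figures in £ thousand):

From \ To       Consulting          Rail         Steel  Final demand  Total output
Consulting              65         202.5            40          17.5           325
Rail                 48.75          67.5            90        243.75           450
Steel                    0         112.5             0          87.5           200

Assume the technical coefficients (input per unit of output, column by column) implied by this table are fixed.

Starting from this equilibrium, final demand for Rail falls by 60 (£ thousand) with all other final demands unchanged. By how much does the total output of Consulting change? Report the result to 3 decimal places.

Technical coefficients a_ij = z_ij / X_j:
  a_CC = 65/325 = 0.20, a_RC = 48.75/325 = 0.15, a_SC = 0/325 = 0.00
  a_CR = 202.5/450 = 0.45, a_RR = 67.5/450 = 0.15, a_SR = 112.5/450 = 0.25
  a_CS = 40/200 = 0.20, a_RS = 90/200 = 0.45, a_SS = 0/200 = 0.00
I − A =
  [   0.80    -0.45    -0.20]
  [  -0.15     0.85    -0.45]
  [   0.00    -0.25     1.00]
Cofactors of I−A, C_ij = (−1)^(i+j)·(minor ij) (rows/columns in the sector order above):
  C_11 = (0.85)(1.00) − (-0.45)(-0.25) = 0.7375
  C_12 = −[(-0.15)(1.00) − (-0.45)(0.00)] = 0.1500
  C_13 = (-0.15)(-0.25) − (0.85)(0.00) = 0.0375
  C_21 = −[(-0.45)(1.00) − (-0.20)(-0.25)] = 0.5000
  C_22 = (0.80)(1.00) − (-0.20)(0.00) = 0.8000
  C_23 = −[(0.80)(-0.25) − (-0.45)(0.00)] = 0.2000
  C_31 = (-0.45)(-0.45) − (-0.20)(0.85) = 0.3725
  C_32 = −[(0.80)(-0.45) − (-0.20)(-0.15)] = 0.3900
  C_33 = (0.80)(0.85) − (-0.45)(-0.15) = 0.6125
det(I−A) = Σ_j (I−A)_1j·C_1j = (0.80)(0.7375) + (-0.45)(0.1500) + (-0.20)(0.0375) = 0.5150
adj(I−A) = Cᵀ =
  [ 0.7375   0.5000   0.3725]
  [ 0.1500   0.8000   0.3900]
  [ 0.0375   0.2000   0.6125]
(I − A)⁻¹ = adj(I−A) / det(I−A) ≈
  [   1.4320     0.9709     0.7233]
  [   0.2913     1.5534     0.7573]
  [   0.0728     0.3883     1.1893]
Δx = (I − A)⁻¹ Δd with Δd having -60 in the Rail component and 0 elsewhere.
So Δx_C = L_CR · (-60), where L_CR = adj(I−A)_CR / det(I−A) = 0.5000 / 0.5150.
Δx_C = 0.5000 × (-60) / 0.5150 = -30.00 / 0.5150 ≈ -58.252.

Δx_C = -58.252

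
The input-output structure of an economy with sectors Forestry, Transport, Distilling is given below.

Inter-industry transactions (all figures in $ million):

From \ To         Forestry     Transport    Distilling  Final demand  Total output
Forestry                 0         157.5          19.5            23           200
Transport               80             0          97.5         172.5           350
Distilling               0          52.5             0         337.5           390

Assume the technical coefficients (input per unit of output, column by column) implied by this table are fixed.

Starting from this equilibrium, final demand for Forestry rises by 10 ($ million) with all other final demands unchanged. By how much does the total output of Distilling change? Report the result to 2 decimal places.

Technical coefficients a_ij = z_ij / X_j:
  a_FF = 0/200 = 0.00, a_TF = 80/200 = 0.40, a_DF = 0/200 = 0.00
  a_FT = 157.5/350 = 0.45, a_TT = 0/350 = 0.00, a_DT = 52.5/350 = 0.15
  a_FD = 19.5/390 = 0.05, a_TD = 97.5/390 = 0.25, a_DD = 0/390 = 0.00
I − A =
  [   1.00    -0.45    -0.05]
  [  -0.40     1.00    -0.25]
  [   0.00    -0.15     1.00]
Cofactors of I−A, C_ij = (−1)^(i+j)·(minor ij) (rows/columns in the sector order above):
  C_11 = (1.00)(1.00) − (-0.25)(-0.15) = 0.9625
  C_12 = −[(-0.40)(1.00) − (-0.25)(0.00)] = 0.4000
  C_13 = (-0.40)(-0.15) − (1.00)(0.00) = 0.0600
  C_21 = −[(-0.45)(1.00) − (-0.05)(-0.15)] = 0.4575
  C_22 = (1.00)(1.00) − (-0.05)(0.00) = 1.0000
  C_23 = −[(1.00)(-0.15) − (-0.45)(0.00)] = 0.1500
  C_31 = (-0.45)(-0.25) − (-0.05)(1.00) = 0.1625
  C_32 = −[(1.00)(-0.25) − (-0.05)(-0.40)] = 0.2700
  C_33 = (1.00)(1.00) − (-0.45)(-0.40) = 0.8200
det(I−A) = Σ_j (I−A)_1j·C_1j = (1.00)(0.9625) + (-0.45)(0.4000) + (-0.05)(0.0600) = 0.7795
adj(I−A) = Cᵀ =
  [ 0.9625   0.4575   0.1625]
  [ 0.4000   1.0000   0.2700]
  [ 0.0600   0.1500   0.8200]
(I − A)⁻¹ = adj(I−A) / det(I−A) ≈
  [   1.2348     0.5869     0.2085]
  [   0.5131     1.2829     0.3464]
  [   0.0770     0.1924     1.0520]
Δx = (I − A)⁻¹ Δd with Δd having +10 in the Forestry component and 0 elsewhere.
So Δx_D = L_DF · (+10), where L_DF = adj(I−A)_DF / det(I−A) = 0.0600 / 0.7795.
Δx_D = 0.0600 × (+10) / 0.7795 = 0.60 / 0.7795 ≈ 0.77.

Δx_D = 0.77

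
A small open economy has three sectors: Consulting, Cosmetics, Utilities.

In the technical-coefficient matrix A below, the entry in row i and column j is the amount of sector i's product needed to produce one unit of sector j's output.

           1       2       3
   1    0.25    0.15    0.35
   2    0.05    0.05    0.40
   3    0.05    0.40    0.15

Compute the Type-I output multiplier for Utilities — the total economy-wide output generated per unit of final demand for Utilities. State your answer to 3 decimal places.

I − A =
  [   0.75    -0.15    -0.35]
  [  -0.05     0.95    -0.40]
  [  -0.05    -0.40     0.85]
Cofactors of I−A, C_ij = (−1)^(i+j)·(minor ij) (rows/columns in the sector order above):
  C_11 = (0.95)(0.85) − (-0.40)(-0.40) = 0.6475
  C_12 = −[(-0.05)(0.85) − (-0.40)(-0.05)] = 0.0625
  C_13 = (-0.05)(-0.40) − (0.95)(-0.05) = 0.0675
  C_21 = −[(-0.15)(0.85) − (-0.35)(-0.40)] = 0.2675
  C_22 = (0.75)(0.85) − (-0.35)(-0.05) = 0.6200
  C_23 = −[(0.75)(-0.40) − (-0.15)(-0.05)] = 0.3075
  C_31 = (-0.15)(-0.40) − (-0.35)(0.95) = 0.3925
  C_32 = −[(0.75)(-0.40) − (-0.35)(-0.05)] = 0.3175
  C_33 = (0.75)(0.95) − (-0.15)(-0.05) = 0.7050
det(I−A) = Σ_j (I−A)_1j·C_1j = (0.75)(0.6475) + (-0.15)(0.0625) + (-0.35)(0.0675) = 0.452625
adj(I−A) = Cᵀ =
  [ 0.6475   0.2675   0.3925]
  [ 0.0625   0.6200   0.3175]
  [ 0.0675   0.3075   0.7050]
(I − A)⁻¹ = adj(I−A) / det(I−A) ≈
  [   1.4305     0.5910     0.8672]
  [   0.1381     1.3698     0.7015]
  [   0.1491     0.6794     1.5576]
The output multiplier for sector j is the column-j sum of the Leontief inverse (I − A)⁻¹ = adj(I−A) / det(I−A).
Column 3 of adj(I−A): (0.3925, 0.3175, 0.7050); det(I−A) = 0.452625.
m_3 = (0.3925 + 0.3175 + 0.7050) / 0.452625 = 1.415 / 0.452625 ≈ 3.126.

m_3 = 3.126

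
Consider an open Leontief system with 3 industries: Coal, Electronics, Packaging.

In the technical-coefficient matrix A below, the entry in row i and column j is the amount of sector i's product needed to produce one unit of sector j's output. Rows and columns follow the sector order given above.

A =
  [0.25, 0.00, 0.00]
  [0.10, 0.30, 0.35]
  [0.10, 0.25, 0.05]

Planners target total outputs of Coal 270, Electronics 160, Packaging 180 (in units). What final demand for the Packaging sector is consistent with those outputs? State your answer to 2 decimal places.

d_P = 104.00

I − A =
  [   0.75     0.00     0.00]
  [  -0.10     0.70    -0.35]
  [  -0.10    -0.25     0.95]
d = (I − A) x:
  d_C = (+0.75)·270 + (+0.00)·160 + (+0.00)·180 = 202.50
  d_E = (-0.10)·270 + (+0.70)·160 + (-0.35)·180 = 22.00
  d_P = (-0.10)·270 + (-0.25)·160 + (+0.95)·180 = 104.00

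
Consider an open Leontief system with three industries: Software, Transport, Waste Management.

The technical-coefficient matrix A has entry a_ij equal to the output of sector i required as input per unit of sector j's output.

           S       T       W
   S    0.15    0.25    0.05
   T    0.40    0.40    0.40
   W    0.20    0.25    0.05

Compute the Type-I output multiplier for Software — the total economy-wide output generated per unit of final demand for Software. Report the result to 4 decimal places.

m_S = 4.2048

I − A =
  [   0.85    -0.25    -0.05]
  [  -0.40     0.60    -0.40]
  [  -0.20    -0.25     0.95]
Cofactors of I−A, C_ij = (−1)^(i+j)·(minor ij) (rows/columns in the sector order above):
  C_11 = (0.60)(0.95) − (-0.40)(-0.25) = 0.4700
  C_12 = −[(-0.40)(0.95) − (-0.40)(-0.20)] = 0.4600
  C_13 = (-0.40)(-0.25) − (0.60)(-0.20) = 0.2200
  C_21 = −[(-0.25)(0.95) − (-0.05)(-0.25)] = 0.2500
  C_22 = (0.85)(0.95) − (-0.05)(-0.20) = 0.7975
  C_23 = −[(0.85)(-0.25) − (-0.25)(-0.20)] = 0.2625
  C_31 = (-0.25)(-0.40) − (-0.05)(0.60) = 0.1300
  C_32 = −[(0.85)(-0.40) − (-0.05)(-0.40)] = 0.3600
  C_33 = (0.85)(0.60) − (-0.25)(-0.40) = 0.4100
det(I−A) = Σ_j (I−A)_1j·C_1j = (0.85)(0.4700) + (-0.25)(0.4600) + (-0.05)(0.2200) = 0.2735
adj(I−A) = Cᵀ =
  [ 0.4700   0.2500   0.1300]
  [ 0.4600   0.7975   0.3600]
  [ 0.2200   0.2625   0.4100]
(I − A)⁻¹ = adj(I−A) / det(I−A) ≈
  [   1.71846     0.91408     0.47532]
  [   1.68190     2.91590     1.31627]
  [   0.80439     0.95978     1.49909]
The output multiplier for sector j is the column-j sum of the Leontief inverse (I − A)⁻¹ = adj(I−A) / det(I−A).
Column S of adj(I−A): (0.4700, 0.4600, 0.2200); det(I−A) = 0.2735.
m_S = (0.4700 + 0.4600 + 0.2200) / 0.2735 = 1.15 / 0.2735 ≈ 4.2048.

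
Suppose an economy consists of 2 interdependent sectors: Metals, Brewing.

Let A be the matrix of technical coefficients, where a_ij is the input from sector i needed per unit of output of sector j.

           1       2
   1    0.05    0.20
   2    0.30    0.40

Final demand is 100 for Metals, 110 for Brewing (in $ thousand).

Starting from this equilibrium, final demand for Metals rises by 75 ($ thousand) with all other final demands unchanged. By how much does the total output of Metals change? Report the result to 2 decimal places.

I − A =
  [   0.95    -0.20]
  [  -0.30     0.60]
det(I−A) = (0.95)(0.60) − (-0.20)(-0.30) = 0.5100
adj(I−A) = [[0.60, 0.20], [0.30, 0.95]]
(I − A)⁻¹ = adj(I−A) / det(I−A) ≈
  [   1.1765     0.3922]
  [   0.5882     1.8627]
Δx = (I − A)⁻¹ Δd with Δd having +75 in the Metals component and 0 elsewhere.
So Δx_1 = L_11 · (+75), where L_11 = adj(I−A)_11 / det(I−A) = 0.60 / 0.5100.
Δx_1 = 0.60 × (+75) / 0.5100 = 45.00 / 0.5100 ≈ 88.24.

Δx_1 = 88.24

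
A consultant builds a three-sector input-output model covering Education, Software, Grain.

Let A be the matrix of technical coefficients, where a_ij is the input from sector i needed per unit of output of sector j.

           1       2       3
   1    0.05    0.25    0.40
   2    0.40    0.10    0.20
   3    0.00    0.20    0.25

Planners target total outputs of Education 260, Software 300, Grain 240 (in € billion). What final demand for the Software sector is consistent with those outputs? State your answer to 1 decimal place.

d_2 = 118.0

I − A =
  [   0.95    -0.25    -0.40]
  [  -0.40     0.90    -0.20]
  [   0.00    -0.20     0.75]
d = (I − A) x:
  d_1 = (+0.95)·260 + (-0.25)·300 + (-0.40)·240 = 76.0
  d_2 = (-0.40)·260 + (+0.90)·300 + (-0.20)·240 = 118.0
  d_3 = (+0.00)·260 + (-0.20)·300 + (+0.75)·240 = 120.0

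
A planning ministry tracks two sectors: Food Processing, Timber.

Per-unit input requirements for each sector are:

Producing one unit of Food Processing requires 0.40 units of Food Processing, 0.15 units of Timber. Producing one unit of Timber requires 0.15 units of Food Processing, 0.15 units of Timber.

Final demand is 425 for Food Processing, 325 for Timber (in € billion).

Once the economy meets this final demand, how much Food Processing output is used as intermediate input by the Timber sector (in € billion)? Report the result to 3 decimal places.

I − A =
  [   0.60    -0.15]
  [  -0.15     0.85]
det(I−A) = (0.60)(0.85) − (-0.15)(-0.15) = 0.4875
adj(I−A) = [[0.85, 0.15], [0.15, 0.60]]
(I − A)⁻¹ = adj(I−A) / det(I−A) ≈
  [   1.7436     0.3077]
  [   0.3077     1.2308]
First solve x = (I − A)⁻¹ d = adj(I−A)·d / det(I−A); in particular x_2 = (0.15·425 + 0.60·325) / 0.4875 = 258.75 / 0.4875 ≈ 530.76923.
Intermediate flow from 1 to 2: z_12 = a_12 · x_2 = 0.15 × 258.75 / 0.4875 = 38.8125 / 0.4875 ≈ 79.615.

z_12 = 79.615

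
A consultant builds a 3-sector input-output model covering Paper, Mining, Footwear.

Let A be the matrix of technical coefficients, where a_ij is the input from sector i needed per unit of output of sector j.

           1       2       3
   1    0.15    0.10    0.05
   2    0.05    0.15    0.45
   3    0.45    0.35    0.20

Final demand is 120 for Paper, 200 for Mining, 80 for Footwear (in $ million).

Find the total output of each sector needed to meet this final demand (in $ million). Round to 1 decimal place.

I − A =
  [   0.85    -0.10    -0.05]
  [  -0.05     0.85    -0.45]
  [  -0.45    -0.35     0.80]
Cofactors of I−A, C_ij = (−1)^(i+j)·(minor ij) (rows/columns in the sector order above):
  C_11 = (0.85)(0.80) − (-0.45)(-0.35) = 0.5225
  C_12 = −[(-0.05)(0.80) − (-0.45)(-0.45)] = 0.2425
  C_13 = (-0.05)(-0.35) − (0.85)(-0.45) = 0.4000
  C_21 = −[(-0.10)(0.80) − (-0.05)(-0.35)] = 0.0975
  C_22 = (0.85)(0.80) − (-0.05)(-0.45) = 0.6575
  C_23 = −[(0.85)(-0.35) − (-0.10)(-0.45)] = 0.3425
  C_31 = (-0.10)(-0.45) − (-0.05)(0.85) = 0.0875
  C_32 = −[(0.85)(-0.45) − (-0.05)(-0.05)] = 0.3850
  C_33 = (0.85)(0.85) − (-0.10)(-0.05) = 0.7175
det(I−A) = Σ_j (I−A)_1j·C_1j = (0.85)(0.5225) + (-0.10)(0.2425) + (-0.05)(0.4000) = 0.399875
adj(I−A) = Cᵀ =
  [ 0.5225   0.0975   0.0875]
  [ 0.2425   0.6575   0.3850]
  [ 0.4000   0.3425   0.7175]
(I − A)⁻¹ = adj(I−A) / det(I−A) ≈
  [   1.3067     0.2438     0.2188]
  [   0.6064     1.6443     0.9628]
  [   1.0003     0.8565     1.7943]
x = (I − A)⁻¹ d = adj(I−A)·d / det(I−A), with det(I−A) = 0.399875:
  x_1 = (0.5225·120 + 0.0975·200 + 0.0875·80) / 0.399875 = 89.20 / 0.399875 ≈ 223.1
  x_2 = (0.2425·120 + 0.6575·200 + 0.3850·80) / 0.399875 = 191.40 / 0.399875 ≈ 478.6
  x_3 = (0.4000·120 + 0.3425·200 + 0.7175·80) / 0.399875 = 173.90 / 0.399875 ≈ 434.9

x_1 = 223.1, x_2 = 478.6, x_3 = 434.9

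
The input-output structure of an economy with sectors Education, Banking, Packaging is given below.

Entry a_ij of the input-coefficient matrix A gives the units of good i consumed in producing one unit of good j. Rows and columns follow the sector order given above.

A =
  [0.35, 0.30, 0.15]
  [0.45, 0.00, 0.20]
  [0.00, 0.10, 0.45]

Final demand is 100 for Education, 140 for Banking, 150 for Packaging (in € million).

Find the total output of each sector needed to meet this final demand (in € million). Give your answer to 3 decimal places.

I − A =
  [   0.65    -0.30    -0.15]
  [  -0.45     1.00    -0.20]
  [   0.00    -0.10     0.55]
Cofactors of I−A, C_ij = (−1)^(i+j)·(minor ij) (rows/columns in the sector order above):
  C_11 = (1.00)(0.55) − (-0.20)(-0.10) = 0.5300
  C_12 = −[(-0.45)(0.55) − (-0.20)(0.00)] = 0.2475
  C_13 = (-0.45)(-0.10) − (1.00)(0.00) = 0.0450
  C_21 = −[(-0.30)(0.55) − (-0.15)(-0.10)] = 0.1800
  C_22 = (0.65)(0.55) − (-0.15)(0.00) = 0.3575
  C_23 = −[(0.65)(-0.10) − (-0.30)(0.00)] = 0.0650
  C_31 = (-0.30)(-0.20) − (-0.15)(1.00) = 0.2100
  C_32 = −[(0.65)(-0.20) − (-0.15)(-0.45)] = 0.1975
  C_33 = (0.65)(1.00) − (-0.30)(-0.45) = 0.5150
det(I−A) = Σ_j (I−A)_1j·C_1j = (0.65)(0.5300) + (-0.30)(0.2475) + (-0.15)(0.0450) = 0.2635
adj(I−A) = Cᵀ =
  [ 0.5300   0.1800   0.2100]
  [ 0.2475   0.3575   0.1975]
  [ 0.0450   0.0650   0.5150]
(I − A)⁻¹ = adj(I−A) / det(I−A) ≈
  [   2.0114     0.6831     0.7970]
  [   0.9393     1.3567     0.7495]
  [   0.1708     0.2467     1.9545]
x = (I − A)⁻¹ d = adj(I−A)·d / det(I−A), with det(I−A) = 0.2635:
  x_E = (0.5300·100 + 0.1800·140 + 0.2100·150) / 0.2635 = 109.70 / 0.2635 ≈ 416.319
  x_B = (0.2475·100 + 0.3575·140 + 0.1975·150) / 0.2635 = 104.425 / 0.2635 ≈ 396.300
  x_P = (0.0450·100 + 0.0650·140 + 0.5150·150) / 0.2635 = 90.85 / 0.2635 ≈ 344.782

x_E = 416.319, x_B = 396.300, x_P = 344.782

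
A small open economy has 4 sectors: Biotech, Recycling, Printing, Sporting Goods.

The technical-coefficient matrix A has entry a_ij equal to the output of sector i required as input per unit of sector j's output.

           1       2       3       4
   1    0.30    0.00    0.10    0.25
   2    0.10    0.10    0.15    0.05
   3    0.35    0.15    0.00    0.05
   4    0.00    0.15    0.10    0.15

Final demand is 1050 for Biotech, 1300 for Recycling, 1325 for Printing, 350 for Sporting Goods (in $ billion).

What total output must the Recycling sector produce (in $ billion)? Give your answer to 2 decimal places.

x_2 = 2169.25

I − A =
  [   0.70     0.00    -0.10    -0.25]
  [  -0.10     0.90    -0.15    -0.05]
  [  -0.35    -0.15     1.00    -0.05]
  [   0.00    -0.15    -0.10     0.85]
Compute the cofactors C_ij = (−1)^(i+j)·(3×3 minor ij) of I−A; the adjugate is their transpose:
adj(I−A) = Cᵀ =
  [ 0.732000   0.054750   0.103875   0.224625]
  [ 0.130875   0.553000   0.103750   0.077125]
  [ 0.278625   0.107625   0.526500   0.119250]
  [ 0.055875   0.110250   0.080250   0.581250]
det(I−A) = Σ_j (I−A)_1j·C_1j = (0.70)(0.732000) + (0.00)(0.130875) + (-0.10)(0.278625) + (-0.25)(0.055875) = 0.47056875
(I − A)⁻¹ = adj(I−A) / det(I−A) ≈
  [   1.5556     0.1163     0.2207     0.4773]
  [   0.2781     1.1752     0.2205     0.1639]
  [   0.5921     0.2287     1.1189     0.2534]
  [   0.1187     0.2343     0.1705     1.2352]
x = (I − A)⁻¹ d = adj(I−A)·d / det(I−A), with det(I−A) = 0.47056875:
  x_1 = (0.732000·1050 + 0.054750·1300 + 0.103875·1325 + 0.224625·350) / 0.47056875 = 1056.028125 / 0.47056875 ≈ 2244.15
  x_2 = (0.130875·1050 + 0.553000·1300 + 0.103750·1325 + 0.077125·350) / 0.47056875 = 1020.78125 / 0.47056875 ≈ 2169.25
  x_3 = (0.278625·1050 + 0.107625·1300 + 0.526500·1325 + 0.119250·350) / 0.47056875 = 1171.81875 / 0.47056875 ≈ 2490.22
  x_4 = (0.055875·1050 + 0.110250·1300 + 0.080250·1325 + 0.581250·350) / 0.47056875 = 511.7625 / 0.47056875 ≈ 1087.54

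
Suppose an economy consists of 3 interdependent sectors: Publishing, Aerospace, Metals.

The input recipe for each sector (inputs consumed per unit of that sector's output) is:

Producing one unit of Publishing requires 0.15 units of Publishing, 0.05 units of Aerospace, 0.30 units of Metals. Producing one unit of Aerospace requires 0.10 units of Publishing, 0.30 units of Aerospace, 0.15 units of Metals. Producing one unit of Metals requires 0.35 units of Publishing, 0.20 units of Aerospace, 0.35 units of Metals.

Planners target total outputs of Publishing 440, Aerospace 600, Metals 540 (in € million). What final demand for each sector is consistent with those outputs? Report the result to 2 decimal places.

d_1 = 125.00, d_2 = 290.00, d_3 = 129.00

I − A =
  [   0.85    -0.10    -0.35]
  [  -0.05     0.70    -0.20]
  [  -0.30    -0.15     0.65]
d = (I − A) x:
  d_1 = (+0.85)·440 + (-0.10)·600 + (-0.35)·540 = 125.00
  d_2 = (-0.05)·440 + (+0.70)·600 + (-0.20)·540 = 290.00
  d_3 = (-0.30)·440 + (-0.15)·600 + (+0.65)·540 = 129.00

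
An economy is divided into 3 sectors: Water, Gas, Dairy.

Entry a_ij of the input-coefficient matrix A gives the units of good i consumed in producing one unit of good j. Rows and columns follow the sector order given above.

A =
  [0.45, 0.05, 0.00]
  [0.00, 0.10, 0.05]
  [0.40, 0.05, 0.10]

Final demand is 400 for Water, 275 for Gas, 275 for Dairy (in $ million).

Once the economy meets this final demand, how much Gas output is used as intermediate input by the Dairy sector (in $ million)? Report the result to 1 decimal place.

I − A =
  [   0.55    -0.05     0.00]
  [   0.00     0.90    -0.05]
  [  -0.40    -0.05     0.90]
Cofactors of I−A, C_ij = (−1)^(i+j)·(minor ij) (rows/columns in the sector order above):
  C_11 = (0.90)(0.90) − (-0.05)(-0.05) = 0.8075
  C_12 = −[(0.00)(0.90) − (-0.05)(-0.40)] = 0.0200
  C_13 = (0.00)(-0.05) − (0.90)(-0.40) = 0.3600
  C_21 = −[(-0.05)(0.90) − (0.00)(-0.05)] = 0.0450
  C_22 = (0.55)(0.90) − (0.00)(-0.40) = 0.4950
  C_23 = −[(0.55)(-0.05) − (-0.05)(-0.40)] = 0.0475
  C_31 = (-0.05)(-0.05) − (0.00)(0.90) = 0.0025
  C_32 = −[(0.55)(-0.05) − (0.00)(0.00)] = 0.0275
  C_33 = (0.55)(0.90) − (-0.05)(0.00) = 0.4950
det(I−A) = Σ_j (I−A)_1j·C_1j = (0.55)(0.8075) + (-0.05)(0.0200) + (0.00)(0.3600) = 0.443125
adj(I−A) = Cᵀ =
  [ 0.8075   0.0450   0.0025]
  [ 0.0200   0.4950   0.0275]
  [ 0.3600   0.0475   0.4950]
(I − A)⁻¹ = adj(I−A) / det(I−A) ≈
  [   1.8223     0.1016     0.0056]
  [   0.0451     1.1171     0.0621]
  [   0.8124     0.1072     1.1171]
First solve x = (I − A)⁻¹ d = adj(I−A)·d / det(I−A); in particular x_3 = (0.3600·400 + 0.0475·275 + 0.4950·275) / 0.443125 = 293.1875 / 0.443125 ≈ 661.636.
Intermediate flow from 2 to 3: z_23 = a_23 · x_3 = 0.05 × 293.1875 / 0.443125 = 14.659375 / 0.443125 ≈ 33.1.

z_23 = 33.1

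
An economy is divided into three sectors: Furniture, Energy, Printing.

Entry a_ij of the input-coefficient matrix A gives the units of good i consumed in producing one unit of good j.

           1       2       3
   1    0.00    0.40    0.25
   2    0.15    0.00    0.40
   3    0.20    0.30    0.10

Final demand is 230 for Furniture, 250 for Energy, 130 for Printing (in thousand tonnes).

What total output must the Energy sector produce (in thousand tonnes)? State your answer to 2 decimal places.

I − A =
  [   1.00    -0.40    -0.25]
  [  -0.15     1.00    -0.40]
  [  -0.20    -0.30     0.90]
Cofactors of I−A, C_ij = (−1)^(i+j)·(minor ij) (rows/columns in the sector order above):
  C_11 = (1.00)(0.90) − (-0.40)(-0.30) = 0.7800
  C_12 = −[(-0.15)(0.90) − (-0.40)(-0.20)] = 0.2150
  C_13 = (-0.15)(-0.30) − (1.00)(-0.20) = 0.2450
  C_21 = −[(-0.40)(0.90) − (-0.25)(-0.30)] = 0.4350
  C_22 = (1.00)(0.90) − (-0.25)(-0.20) = 0.8500
  C_23 = −[(1.00)(-0.30) − (-0.40)(-0.20)] = 0.3800
  C_31 = (-0.40)(-0.40) − (-0.25)(1.00) = 0.4100
  C_32 = −[(1.00)(-0.40) − (-0.25)(-0.15)] = 0.4375
  C_33 = (1.00)(1.00) − (-0.40)(-0.15) = 0.9400
det(I−A) = Σ_j (I−A)_1j·C_1j = (1.00)(0.7800) + (-0.40)(0.2150) + (-0.25)(0.2450) = 0.63275
adj(I−A) = Cᵀ =
  [ 0.7800   0.4350   0.4100]
  [ 0.2150   0.8500   0.4375]
  [ 0.2450   0.3800   0.9400]
(I − A)⁻¹ = adj(I−A) / det(I−A) ≈
  [   1.2327     0.6875     0.6480]
  [   0.3398     1.3433     0.6914]
  [   0.3872     0.6006     1.4856]
x = (I − A)⁻¹ d = adj(I−A)·d / det(I−A), with det(I−A) = 0.63275:
  x_1 = (0.7800·230 + 0.4350·250 + 0.4100·130) / 0.63275 = 341.45 / 0.63275 ≈ 539.63
  x_2 = (0.2150·230 + 0.8500·250 + 0.4375·130) / 0.63275 = 318.825 / 0.63275 ≈ 503.87
  x_3 = (0.2450·230 + 0.3800·250 + 0.9400·130) / 0.63275 = 273.55 / 0.63275 ≈ 432.32

x_2 = 503.87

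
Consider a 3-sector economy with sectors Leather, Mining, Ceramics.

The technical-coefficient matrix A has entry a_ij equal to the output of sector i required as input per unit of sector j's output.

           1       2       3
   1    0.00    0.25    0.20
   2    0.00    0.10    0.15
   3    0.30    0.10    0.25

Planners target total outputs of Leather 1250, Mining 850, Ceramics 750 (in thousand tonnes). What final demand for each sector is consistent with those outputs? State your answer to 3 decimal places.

I − A =
  [   1.00    -0.25    -0.20]
  [   0.00     0.90    -0.15]
  [  -0.30    -0.10     0.75]
d = (I − A) x:
  d_1 = (+1.00)·1250 + (-0.25)·850 + (-0.20)·750 = 887.500
  d_2 = (+0.00)·1250 + (+0.90)·850 + (-0.15)·750 = 652.500
  d_3 = (-0.30)·1250 + (-0.10)·850 + (+0.75)·750 = 102.500

d_1 = 887.500, d_2 = 652.500, d_3 = 102.500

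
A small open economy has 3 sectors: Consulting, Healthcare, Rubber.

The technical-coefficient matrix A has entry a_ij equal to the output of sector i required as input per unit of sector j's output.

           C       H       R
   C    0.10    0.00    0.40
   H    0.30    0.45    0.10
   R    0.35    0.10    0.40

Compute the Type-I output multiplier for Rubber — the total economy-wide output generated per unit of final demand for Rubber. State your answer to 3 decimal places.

m_R = 4.648

I − A =
  [   0.90     0.00    -0.40]
  [  -0.30     0.55    -0.10]
  [  -0.35    -0.10     0.60]
Cofactors of I−A, C_ij = (−1)^(i+j)·(minor ij) (rows/columns in the sector order above):
  C_11 = (0.55)(0.60) − (-0.10)(-0.10) = 0.3200
  C_12 = −[(-0.30)(0.60) − (-0.10)(-0.35)] = 0.2150
  C_13 = (-0.30)(-0.10) − (0.55)(-0.35) = 0.2225
  C_21 = −[(0.00)(0.60) − (-0.40)(-0.10)] = 0.0400
  C_22 = (0.90)(0.60) − (-0.40)(-0.35) = 0.4000
  C_23 = −[(0.90)(-0.10) − (0.00)(-0.35)] = 0.0900
  C_31 = (0.00)(-0.10) − (-0.40)(0.55) = 0.2200
  C_32 = −[(0.90)(-0.10) − (-0.40)(-0.30)] = 0.2100
  C_33 = (0.90)(0.55) − (0.00)(-0.30) = 0.4950
det(I−A) = Σ_j (I−A)_1j·C_1j = (0.90)(0.3200) + (0.00)(0.2150) + (-0.40)(0.2225) = 0.1990
adj(I−A) = Cᵀ =
  [ 0.3200   0.0400   0.2200]
  [ 0.2150   0.4000   0.2100]
  [ 0.2225   0.0900   0.4950]
(I − A)⁻¹ = adj(I−A) / det(I−A) ≈
  [   1.6080     0.2010     1.1055]
  [   1.0804     2.0101     1.0553]
  [   1.1181     0.4523     2.4874]
The output multiplier for sector j is the column-j sum of the Leontief inverse (I − A)⁻¹ = adj(I−A) / det(I−A).
Column R of adj(I−A): (0.2200, 0.2100, 0.4950); det(I−A) = 0.1990.
m_R = (0.2200 + 0.2100 + 0.4950) / 0.1990 = 0.925 / 0.1990 ≈ 4.648.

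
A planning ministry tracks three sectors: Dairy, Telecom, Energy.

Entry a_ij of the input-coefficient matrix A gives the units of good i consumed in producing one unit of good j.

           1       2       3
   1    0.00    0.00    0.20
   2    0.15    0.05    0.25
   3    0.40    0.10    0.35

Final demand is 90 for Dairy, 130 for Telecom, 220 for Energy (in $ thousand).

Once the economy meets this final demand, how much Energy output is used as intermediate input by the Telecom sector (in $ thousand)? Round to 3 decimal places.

z_32 = 29.888

I − A =
  [   1.00     0.00    -0.20]
  [  -0.15     0.95    -0.25]
  [  -0.40    -0.10     0.65]
Cofactors of I−A, C_ij = (−1)^(i+j)·(minor ij) (rows/columns in the sector order above):
  C_11 = (0.95)(0.65) − (-0.25)(-0.10) = 0.5925
  C_12 = −[(-0.15)(0.65) − (-0.25)(-0.40)] = 0.1975
  C_13 = (-0.15)(-0.10) − (0.95)(-0.40) = 0.3950
  C_21 = −[(0.00)(0.65) − (-0.20)(-0.10)] = 0.0200
  C_22 = (1.00)(0.65) − (-0.20)(-0.40) = 0.5700
  C_23 = −[(1.00)(-0.10) − (0.00)(-0.40)] = 0.1000
  C_31 = (0.00)(-0.25) − (-0.20)(0.95) = 0.1900
  C_32 = −[(1.00)(-0.25) − (-0.20)(-0.15)] = 0.2800
  C_33 = (1.00)(0.95) − (0.00)(-0.15) = 0.9500
det(I−A) = Σ_j (I−A)_1j·C_1j = (1.00)(0.5925) + (0.00)(0.1975) + (-0.20)(0.3950) = 0.5135
adj(I−A) = Cᵀ =
  [ 0.5925   0.0200   0.1900]
  [ 0.1975   0.5700   0.2800]
  [ 0.3950   0.1000   0.9500]
(I − A)⁻¹ = adj(I−A) / det(I−A) ≈
  [   1.1538     0.0389     0.3700]
  [   0.3846     1.1100     0.5453]
  [   0.7692     0.1947     1.8500]
First solve x = (I − A)⁻¹ d = adj(I−A)·d / det(I−A); in particular x_2 = (0.1975·90 + 0.5700·130 + 0.2800·220) / 0.5135 = 153.475 / 0.5135 ≈ 298.88023.
Intermediate flow from 3 to 2: z_32 = a_32 · x_2 = 0.10 × 153.475 / 0.5135 = 15.3475 / 0.5135 ≈ 29.888.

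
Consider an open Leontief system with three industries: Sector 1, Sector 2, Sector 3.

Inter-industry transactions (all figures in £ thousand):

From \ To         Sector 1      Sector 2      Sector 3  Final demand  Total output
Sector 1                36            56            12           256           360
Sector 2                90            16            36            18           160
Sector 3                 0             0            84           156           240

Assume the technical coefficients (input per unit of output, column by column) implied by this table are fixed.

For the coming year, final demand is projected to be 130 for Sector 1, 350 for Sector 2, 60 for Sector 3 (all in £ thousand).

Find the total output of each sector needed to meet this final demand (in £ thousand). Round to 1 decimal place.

Technical coefficients a_ij = z_ij / X_j:
  a_11 = 36/360 = 0.10, a_21 = 90/360 = 0.25, a_31 = 0/360 = 0.00
  a_12 = 56/160 = 0.35, a_22 = 16/160 = 0.10, a_32 = 0/160 = 0.00
  a_13 = 12/240 = 0.05, a_23 = 36/240 = 0.15, a_33 = 84/240 = 0.35
I − A =
  [   0.90    -0.35    -0.05]
  [  -0.25     0.90    -0.15]
  [   0.00     0.00     0.65]
Cofactors of I−A, C_ij = (−1)^(i+j)·(minor ij) (rows/columns in the sector order above):
  C_11 = (0.90)(0.65) − (-0.15)(0.00) = 0.5850
  C_12 = −[(-0.25)(0.65) − (-0.15)(0.00)] = 0.1625
  C_13 = (-0.25)(0.00) − (0.90)(0.00) = 0.0000
  C_21 = −[(-0.35)(0.65) − (-0.05)(0.00)] = 0.2275
  C_22 = (0.90)(0.65) − (-0.05)(0.00) = 0.5850
  C_23 = −[(0.90)(0.00) − (-0.35)(0.00)] = 0.0000
  C_31 = (-0.35)(-0.15) − (-0.05)(0.90) = 0.0975
  C_32 = −[(0.90)(-0.15) − (-0.05)(-0.25)] = 0.1475
  C_33 = (0.90)(0.90) − (-0.35)(-0.25) = 0.7225
det(I−A) = Σ_j (I−A)_1j·C_1j = (0.90)(0.5850) + (-0.35)(0.1625) + (-0.05)(0.0000) = 0.469625
adj(I−A) = Cᵀ =
  [ 0.5850   0.2275   0.0975]
  [ 0.1625   0.5850   0.1475]
  [ 0.0000   0.0000   0.7225]
(I − A)⁻¹ = adj(I−A) / det(I−A) ≈
  [   1.2457     0.4844     0.2076]
  [   0.3460     1.2457     0.3141]
  [   0.0000     0.0000     1.5385]
x = (I − A)⁻¹ d = adj(I−A)·d / det(I−A), with det(I−A) = 0.469625:
  x_1 = (0.5850·130 + 0.2275·350 + 0.0975·60) / 0.469625 = 161.525 / 0.469625 ≈ 343.9
  x_2 = (0.1625·130 + 0.5850·350 + 0.1475·60) / 0.469625 = 234.725 / 0.469625 ≈ 499.8
  x_3 = (0.0000·130 + 0.0000·350 + 0.7225·60) / 0.469625 = 43.35 / 0.469625 ≈ 92.3

x_1 = 343.9, x_2 = 499.8, x_3 = 92.3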